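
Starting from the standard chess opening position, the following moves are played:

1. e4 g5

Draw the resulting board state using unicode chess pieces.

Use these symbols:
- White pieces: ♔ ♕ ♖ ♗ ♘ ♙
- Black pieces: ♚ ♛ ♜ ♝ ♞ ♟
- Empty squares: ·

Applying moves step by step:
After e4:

♜ ♞ ♝ ♛ ♚ ♝ ♞ ♜
♟ ♟ ♟ ♟ ♟ ♟ ♟ ♟
· · · · · · · ·
· · · · · · · ·
· · · · ♙ · · ·
· · · · · · · ·
♙ ♙ ♙ ♙ · ♙ ♙ ♙
♖ ♘ ♗ ♕ ♔ ♗ ♘ ♖


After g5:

♜ ♞ ♝ ♛ ♚ ♝ ♞ ♜
♟ ♟ ♟ ♟ ♟ ♟ · ♟
· · · · · · · ·
· · · · · · ♟ ·
· · · · ♙ · · ·
· · · · · · · ·
♙ ♙ ♙ ♙ · ♙ ♙ ♙
♖ ♘ ♗ ♕ ♔ ♗ ♘ ♖



  a b c d e f g h
  ─────────────────
8│♜ ♞ ♝ ♛ ♚ ♝ ♞ ♜│8
7│♟ ♟ ♟ ♟ ♟ ♟ · ♟│7
6│· · · · · · · ·│6
5│· · · · · · ♟ ·│5
4│· · · · ♙ · · ·│4
3│· · · · · · · ·│3
2│♙ ♙ ♙ ♙ · ♙ ♙ ♙│2
1│♖ ♘ ♗ ♕ ♔ ♗ ♘ ♖│1
  ─────────────────
  a b c d e f g h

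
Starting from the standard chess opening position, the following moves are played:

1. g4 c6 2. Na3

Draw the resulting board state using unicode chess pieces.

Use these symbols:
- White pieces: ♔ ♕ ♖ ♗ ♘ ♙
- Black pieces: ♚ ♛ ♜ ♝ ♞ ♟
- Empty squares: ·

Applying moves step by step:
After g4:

♜ ♞ ♝ ♛ ♚ ♝ ♞ ♜
♟ ♟ ♟ ♟ ♟ ♟ ♟ ♟
· · · · · · · ·
· · · · · · · ·
· · · · · · ♙ ·
· · · · · · · ·
♙ ♙ ♙ ♙ ♙ ♙ · ♙
♖ ♘ ♗ ♕ ♔ ♗ ♘ ♖


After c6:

♜ ♞ ♝ ♛ ♚ ♝ ♞ ♜
♟ ♟ · ♟ ♟ ♟ ♟ ♟
· · ♟ · · · · ·
· · · · · · · ·
· · · · · · ♙ ·
· · · · · · · ·
♙ ♙ ♙ ♙ ♙ ♙ · ♙
♖ ♘ ♗ ♕ ♔ ♗ ♘ ♖


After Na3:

♜ ♞ ♝ ♛ ♚ ♝ ♞ ♜
♟ ♟ · ♟ ♟ ♟ ♟ ♟
· · ♟ · · · · ·
· · · · · · · ·
· · · · · · ♙ ·
♘ · · · · · · ·
♙ ♙ ♙ ♙ ♙ ♙ · ♙
♖ · ♗ ♕ ♔ ♗ ♘ ♖



  a b c d e f g h
  ─────────────────
8│♜ ♞ ♝ ♛ ♚ ♝ ♞ ♜│8
7│♟ ♟ · ♟ ♟ ♟ ♟ ♟│7
6│· · ♟ · · · · ·│6
5│· · · · · · · ·│5
4│· · · · · · ♙ ·│4
3│♘ · · · · · · ·│3
2│♙ ♙ ♙ ♙ ♙ ♙ · ♙│2
1│♖ · ♗ ♕ ♔ ♗ ♘ ♖│1
  ─────────────────
  a b c d e f g h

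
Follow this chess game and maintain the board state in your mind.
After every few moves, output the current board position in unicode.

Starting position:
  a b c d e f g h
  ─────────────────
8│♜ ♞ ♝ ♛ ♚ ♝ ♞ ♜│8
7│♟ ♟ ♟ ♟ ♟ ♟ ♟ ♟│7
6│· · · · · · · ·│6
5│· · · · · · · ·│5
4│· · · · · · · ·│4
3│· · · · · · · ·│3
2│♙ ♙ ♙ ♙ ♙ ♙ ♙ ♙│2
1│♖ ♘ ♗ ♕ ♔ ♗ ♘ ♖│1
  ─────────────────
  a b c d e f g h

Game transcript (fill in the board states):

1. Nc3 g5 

  a b c d e f g h
  ─────────────────
8│♜ ♞ ♝ ♛ ♚ ♝ ♞ ♜│8
7│♟ ♟ ♟ ♟ ♟ ♟ · ♟│7
6│· · · · · · · ·│6
5│· · · · · · ♟ ·│5
4│· · · · · · · ·│4
3│· · ♘ · · · · ·│3
2│♙ ♙ ♙ ♙ ♙ ♙ ♙ ♙│2
1│♖ · ♗ ♕ ♔ ♗ ♘ ♖│1
  ─────────────────
  a b c d e f g h

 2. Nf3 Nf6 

  a b c d e f g h
  ─────────────────
8│♜ ♞ ♝ ♛ ♚ ♝ · ♜│8
7│♟ ♟ ♟ ♟ ♟ ♟ · ♟│7
6│· · · · · ♞ · ·│6
5│· · · · · · ♟ ·│5
4│· · · · · · · ·│4
3│· · ♘ · · ♘ · ·│3
2│♙ ♙ ♙ ♙ ♙ ♙ ♙ ♙│2
1│♖ · ♗ ♕ ♔ ♗ · ♖│1
  ─────────────────
  a b c d e f g h

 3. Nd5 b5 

  a b c d e f g h
  ─────────────────
8│♜ ♞ ♝ ♛ ♚ ♝ · ♜│8
7│♟ · ♟ ♟ ♟ ♟ · ♟│7
6│· · · · · ♞ · ·│6
5│· ♟ · ♘ · · ♟ ·│5
4│· · · · · · · ·│4
3│· · · · · ♘ · ·│3
2│♙ ♙ ♙ ♙ ♙ ♙ ♙ ♙│2
1│♖ · ♗ ♕ ♔ ♗ · ♖│1
  ─────────────────
  a b c d e f g h

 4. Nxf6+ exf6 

  a b c d e f g h
  ─────────────────
8│♜ ♞ ♝ ♛ ♚ ♝ · ♜│8
7│♟ · ♟ ♟ · ♟ · ♟│7
6│· · · · · ♟ · ·│6
5│· ♟ · · · · ♟ ·│5
4│· · · · · · · ·│4
3│· · · · · ♘ · ·│3
2│♙ ♙ ♙ ♙ ♙ ♙ ♙ ♙│2
1│♖ · ♗ ♕ ♔ ♗ · ♖│1
  ─────────────────
  a b c d e f g h

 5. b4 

  a b c d e f g h
  ─────────────────
8│♜ ♞ ♝ ♛ ♚ ♝ · ♜│8
7│♟ · ♟ ♟ · ♟ · ♟│7
6│· · · · · ♟ · ·│6
5│· ♟ · · · · ♟ ·│5
4│· ♙ · · · · · ·│4
3│· · · · · ♘ · ·│3
2│♙ · ♙ ♙ ♙ ♙ ♙ ♙│2
1│♖ · ♗ ♕ ♔ ♗ · ♖│1
  ─────────────────
  a b c d e f g h


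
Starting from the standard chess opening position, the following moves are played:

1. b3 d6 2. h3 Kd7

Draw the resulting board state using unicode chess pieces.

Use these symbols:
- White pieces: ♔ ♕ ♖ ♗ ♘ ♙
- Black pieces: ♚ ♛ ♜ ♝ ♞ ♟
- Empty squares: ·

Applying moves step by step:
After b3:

♜ ♞ ♝ ♛ ♚ ♝ ♞ ♜
♟ ♟ ♟ ♟ ♟ ♟ ♟ ♟
· · · · · · · ·
· · · · · · · ·
· · · · · · · ·
· ♙ · · · · · ·
♙ · ♙ ♙ ♙ ♙ ♙ ♙
♖ ♘ ♗ ♕ ♔ ♗ ♘ ♖


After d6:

♜ ♞ ♝ ♛ ♚ ♝ ♞ ♜
♟ ♟ ♟ · ♟ ♟ ♟ ♟
· · · ♟ · · · ·
· · · · · · · ·
· · · · · · · ·
· ♙ · · · · · ·
♙ · ♙ ♙ ♙ ♙ ♙ ♙
♖ ♘ ♗ ♕ ♔ ♗ ♘ ♖


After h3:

♜ ♞ ♝ ♛ ♚ ♝ ♞ ♜
♟ ♟ ♟ · ♟ ♟ ♟ ♟
· · · ♟ · · · ·
· · · · · · · ·
· · · · · · · ·
· ♙ · · · · · ♙
♙ · ♙ ♙ ♙ ♙ ♙ ·
♖ ♘ ♗ ♕ ♔ ♗ ♘ ♖


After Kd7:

♜ ♞ ♝ ♛ · ♝ ♞ ♜
♟ ♟ ♟ ♚ ♟ ♟ ♟ ♟
· · · ♟ · · · ·
· · · · · · · ·
· · · · · · · ·
· ♙ · · · · · ♙
♙ · ♙ ♙ ♙ ♙ ♙ ·
♖ ♘ ♗ ♕ ♔ ♗ ♘ ♖



  a b c d e f g h
  ─────────────────
8│♜ ♞ ♝ ♛ · ♝ ♞ ♜│8
7│♟ ♟ ♟ ♚ ♟ ♟ ♟ ♟│7
6│· · · ♟ · · · ·│6
5│· · · · · · · ·│5
4│· · · · · · · ·│4
3│· ♙ · · · · · ♙│3
2│♙ · ♙ ♙ ♙ ♙ ♙ ·│2
1│♖ ♘ ♗ ♕ ♔ ♗ ♘ ♖│1
  ─────────────────
  a b c d e f g h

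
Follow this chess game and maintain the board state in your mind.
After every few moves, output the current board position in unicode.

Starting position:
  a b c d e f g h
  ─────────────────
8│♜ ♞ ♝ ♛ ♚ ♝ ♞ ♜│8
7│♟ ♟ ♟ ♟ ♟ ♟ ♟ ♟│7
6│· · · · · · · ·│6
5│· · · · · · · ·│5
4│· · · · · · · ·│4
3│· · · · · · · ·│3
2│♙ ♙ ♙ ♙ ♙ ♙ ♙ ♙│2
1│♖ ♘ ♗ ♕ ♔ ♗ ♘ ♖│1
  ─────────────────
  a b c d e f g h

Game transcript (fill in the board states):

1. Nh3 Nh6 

  a b c d e f g h
  ─────────────────
8│♜ ♞ ♝ ♛ ♚ ♝ · ♜│8
7│♟ ♟ ♟ ♟ ♟ ♟ ♟ ♟│7
6│· · · · · · · ♞│6
5│· · · · · · · ·│5
4│· · · · · · · ·│4
3│· · · · · · · ♘│3
2│♙ ♙ ♙ ♙ ♙ ♙ ♙ ♙│2
1│♖ ♘ ♗ ♕ ♔ ♗ · ♖│1
  ─────────────────
  a b c d e f g h

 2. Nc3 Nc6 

  a b c d e f g h
  ─────────────────
8│♜ · ♝ ♛ ♚ ♝ · ♜│8
7│♟ ♟ ♟ ♟ ♟ ♟ ♟ ♟│7
6│· · ♞ · · · · ♞│6
5│· · · · · · · ·│5
4│· · · · · · · ·│4
3│· · ♘ · · · · ♘│3
2│♙ ♙ ♙ ♙ ♙ ♙ ♙ ♙│2
1│♖ · ♗ ♕ ♔ ♗ · ♖│1
  ─────────────────
  a b c d e f g h

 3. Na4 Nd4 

  a b c d e f g h
  ─────────────────
8│♜ · ♝ ♛ ♚ ♝ · ♜│8
7│♟ ♟ ♟ ♟ ♟ ♟ ♟ ♟│7
6│· · · · · · · ♞│6
5│· · · · · · · ·│5
4│♘ · · ♞ · · · ·│4
3│· · · · · · · ♘│3
2│♙ ♙ ♙ ♙ ♙ ♙ ♙ ♙│2
1│♖ · ♗ ♕ ♔ ♗ · ♖│1
  ─────────────────
  a b c d e f g h

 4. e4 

  a b c d e f g h
  ─────────────────
8│♜ · ♝ ♛ ♚ ♝ · ♜│8
7│♟ ♟ ♟ ♟ ♟ ♟ ♟ ♟│7
6│· · · · · · · ♞│6
5│· · · · · · · ·│5
4│♘ · · ♞ ♙ · · ·│4
3│· · · · · · · ♘│3
2│♙ ♙ ♙ ♙ · ♙ ♙ ♙│2
1│♖ · ♗ ♕ ♔ ♗ · ♖│1
  ─────────────────
  a b c d e f g h


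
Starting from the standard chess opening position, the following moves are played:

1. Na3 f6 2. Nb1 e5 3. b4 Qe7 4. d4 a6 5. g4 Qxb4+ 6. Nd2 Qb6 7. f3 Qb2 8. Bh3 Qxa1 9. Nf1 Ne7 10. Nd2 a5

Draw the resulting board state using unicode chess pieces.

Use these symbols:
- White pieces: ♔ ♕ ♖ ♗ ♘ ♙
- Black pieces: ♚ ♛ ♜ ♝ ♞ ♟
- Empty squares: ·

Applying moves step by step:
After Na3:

♜ ♞ ♝ ♛ ♚ ♝ ♞ ♜
♟ ♟ ♟ ♟ ♟ ♟ ♟ ♟
· · · · · · · ·
· · · · · · · ·
· · · · · · · ·
♘ · · · · · · ·
♙ ♙ ♙ ♙ ♙ ♙ ♙ ♙
♖ · ♗ ♕ ♔ ♗ ♘ ♖


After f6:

♜ ♞ ♝ ♛ ♚ ♝ ♞ ♜
♟ ♟ ♟ ♟ ♟ · ♟ ♟
· · · · · ♟ · ·
· · · · · · · ·
· · · · · · · ·
♘ · · · · · · ·
♙ ♙ ♙ ♙ ♙ ♙ ♙ ♙
♖ · ♗ ♕ ♔ ♗ ♘ ♖


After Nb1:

♜ ♞ ♝ ♛ ♚ ♝ ♞ ♜
♟ ♟ ♟ ♟ ♟ · ♟ ♟
· · · · · ♟ · ·
· · · · · · · ·
· · · · · · · ·
· · · · · · · ·
♙ ♙ ♙ ♙ ♙ ♙ ♙ ♙
♖ ♘ ♗ ♕ ♔ ♗ ♘ ♖


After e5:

♜ ♞ ♝ ♛ ♚ ♝ ♞ ♜
♟ ♟ ♟ ♟ · · ♟ ♟
· · · · · ♟ · ·
· · · · ♟ · · ·
· · · · · · · ·
· · · · · · · ·
♙ ♙ ♙ ♙ ♙ ♙ ♙ ♙
♖ ♘ ♗ ♕ ♔ ♗ ♘ ♖


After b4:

♜ ♞ ♝ ♛ ♚ ♝ ♞ ♜
♟ ♟ ♟ ♟ · · ♟ ♟
· · · · · ♟ · ·
· · · · ♟ · · ·
· ♙ · · · · · ·
· · · · · · · ·
♙ · ♙ ♙ ♙ ♙ ♙ ♙
♖ ♘ ♗ ♕ ♔ ♗ ♘ ♖


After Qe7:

♜ ♞ ♝ · ♚ ♝ ♞ ♜
♟ ♟ ♟ ♟ ♛ · ♟ ♟
· · · · · ♟ · ·
· · · · ♟ · · ·
· ♙ · · · · · ·
· · · · · · · ·
♙ · ♙ ♙ ♙ ♙ ♙ ♙
♖ ♘ ♗ ♕ ♔ ♗ ♘ ♖


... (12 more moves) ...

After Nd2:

♜ ♞ ♝ · ♚ ♝ · ♜
· ♟ ♟ ♟ ♞ · ♟ ♟
♟ · · · · ♟ · ·
· · · · ♟ · · ·
· · · ♙ · · ♙ ·
· · · · · ♙ · ♗
♙ · ♙ ♘ ♙ · · ♙
♛ · ♗ ♕ ♔ · ♘ ♖


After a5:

♜ ♞ ♝ · ♚ ♝ · ♜
· ♟ ♟ ♟ ♞ · ♟ ♟
· · · · · ♟ · ·
♟ · · · ♟ · · ·
· · · ♙ · · ♙ ·
· · · · · ♙ · ♗
♙ · ♙ ♘ ♙ · · ♙
♛ · ♗ ♕ ♔ · ♘ ♖



  a b c d e f g h
  ─────────────────
8│♜ ♞ ♝ · ♚ ♝ · ♜│8
7│· ♟ ♟ ♟ ♞ · ♟ ♟│7
6│· · · · · ♟ · ·│6
5│♟ · · · ♟ · · ·│5
4│· · · ♙ · · ♙ ·│4
3│· · · · · ♙ · ♗│3
2│♙ · ♙ ♘ ♙ · · ♙│2
1│♛ · ♗ ♕ ♔ · ♘ ♖│1
  ─────────────────
  a b c d e f g h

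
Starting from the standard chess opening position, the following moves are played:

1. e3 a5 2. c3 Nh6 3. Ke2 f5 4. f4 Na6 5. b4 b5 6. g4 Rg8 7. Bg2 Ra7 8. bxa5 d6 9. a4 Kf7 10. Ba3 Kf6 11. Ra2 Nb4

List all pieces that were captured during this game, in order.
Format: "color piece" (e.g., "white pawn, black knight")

Tracking captures:
  bxa5: captured black pawn

black pawn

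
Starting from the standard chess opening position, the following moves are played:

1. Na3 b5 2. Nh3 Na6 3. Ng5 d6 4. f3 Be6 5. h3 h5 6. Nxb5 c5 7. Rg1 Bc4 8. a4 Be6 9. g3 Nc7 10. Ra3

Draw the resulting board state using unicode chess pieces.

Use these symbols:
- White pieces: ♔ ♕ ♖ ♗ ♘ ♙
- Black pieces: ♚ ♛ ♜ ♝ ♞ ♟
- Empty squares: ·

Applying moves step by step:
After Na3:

♜ ♞ ♝ ♛ ♚ ♝ ♞ ♜
♟ ♟ ♟ ♟ ♟ ♟ ♟ ♟
· · · · · · · ·
· · · · · · · ·
· · · · · · · ·
♘ · · · · · · ·
♙ ♙ ♙ ♙ ♙ ♙ ♙ ♙
♖ · ♗ ♕ ♔ ♗ ♘ ♖


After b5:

♜ ♞ ♝ ♛ ♚ ♝ ♞ ♜
♟ · ♟ ♟ ♟ ♟ ♟ ♟
· · · · · · · ·
· ♟ · · · · · ·
· · · · · · · ·
♘ · · · · · · ·
♙ ♙ ♙ ♙ ♙ ♙ ♙ ♙
♖ · ♗ ♕ ♔ ♗ ♘ ♖


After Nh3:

♜ ♞ ♝ ♛ ♚ ♝ ♞ ♜
♟ · ♟ ♟ ♟ ♟ ♟ ♟
· · · · · · · ·
· ♟ · · · · · ·
· · · · · · · ·
♘ · · · · · · ♘
♙ ♙ ♙ ♙ ♙ ♙ ♙ ♙
♖ · ♗ ♕ ♔ ♗ · ♖


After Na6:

♜ · ♝ ♛ ♚ ♝ ♞ ♜
♟ · ♟ ♟ ♟ ♟ ♟ ♟
♞ · · · · · · ·
· ♟ · · · · · ·
· · · · · · · ·
♘ · · · · · · ♘
♙ ♙ ♙ ♙ ♙ ♙ ♙ ♙
♖ · ♗ ♕ ♔ ♗ · ♖


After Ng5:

♜ · ♝ ♛ ♚ ♝ ♞ ♜
♟ · ♟ ♟ ♟ ♟ ♟ ♟
♞ · · · · · · ·
· ♟ · · · · ♘ ·
· · · · · · · ·
♘ · · · · · · ·
♙ ♙ ♙ ♙ ♙ ♙ ♙ ♙
♖ · ♗ ♕ ♔ ♗ · ♖


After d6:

♜ · ♝ ♛ ♚ ♝ ♞ ♜
♟ · ♟ · ♟ ♟ ♟ ♟
♞ · · ♟ · · · ·
· ♟ · · · · ♘ ·
· · · · · · · ·
♘ · · · · · · ·
♙ ♙ ♙ ♙ ♙ ♙ ♙ ♙
♖ · ♗ ♕ ♔ ♗ · ♖


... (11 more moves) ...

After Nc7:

♜ · · ♛ ♚ ♝ ♞ ♜
♟ · ♞ · ♟ ♟ ♟ ·
· · · ♟ ♝ · · ·
· ♘ ♟ · · · ♘ ♟
♙ · · · · · · ·
· · · · · ♙ ♙ ♙
· ♙ ♙ ♙ ♙ · · ·
♖ · ♗ ♕ ♔ ♗ ♖ ·


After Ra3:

♜ · · ♛ ♚ ♝ ♞ ♜
♟ · ♞ · ♟ ♟ ♟ ·
· · · ♟ ♝ · · ·
· ♘ ♟ · · · ♘ ♟
♙ · · · · · · ·
♖ · · · · ♙ ♙ ♙
· ♙ ♙ ♙ ♙ · · ·
· · ♗ ♕ ♔ ♗ ♖ ·



  a b c d e f g h
  ─────────────────
8│♜ · · ♛ ♚ ♝ ♞ ♜│8
7│♟ · ♞ · ♟ ♟ ♟ ·│7
6│· · · ♟ ♝ · · ·│6
5│· ♘ ♟ · · · ♘ ♟│5
4│♙ · · · · · · ·│4
3│♖ · · · · ♙ ♙ ♙│3
2│· ♙ ♙ ♙ ♙ · · ·│2
1│· · ♗ ♕ ♔ ♗ ♖ ·│1
  ─────────────────
  a b c d e f g h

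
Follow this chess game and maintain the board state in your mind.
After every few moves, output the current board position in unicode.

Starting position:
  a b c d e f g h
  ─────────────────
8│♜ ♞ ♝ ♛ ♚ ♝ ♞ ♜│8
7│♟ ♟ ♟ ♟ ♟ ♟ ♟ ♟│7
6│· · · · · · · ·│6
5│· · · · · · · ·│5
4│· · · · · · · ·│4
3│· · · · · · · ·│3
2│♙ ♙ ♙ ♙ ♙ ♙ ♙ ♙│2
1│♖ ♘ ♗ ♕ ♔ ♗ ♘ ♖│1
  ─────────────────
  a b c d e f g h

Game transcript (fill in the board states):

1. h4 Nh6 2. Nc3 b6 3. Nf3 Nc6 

  a b c d e f g h
  ─────────────────
8│♜ · ♝ ♛ ♚ ♝ · ♜│8
7│♟ · ♟ ♟ ♟ ♟ ♟ ♟│7
6│· ♟ ♞ · · · · ♞│6
5│· · · · · · · ·│5
4│· · · · · · · ♙│4
3│· · ♘ · · ♘ · ·│3
2│♙ ♙ ♙ ♙ ♙ ♙ ♙ ·│2
1│♖ · ♗ ♕ ♔ ♗ · ♖│1
  ─────────────────
  a b c d e f g h

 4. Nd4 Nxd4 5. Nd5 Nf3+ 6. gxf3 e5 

  a b c d e f g h
  ─────────────────
8│♜ · ♝ ♛ ♚ ♝ · ♜│8
7│♟ · ♟ ♟ · ♟ ♟ ♟│7
6│· ♟ · · · · · ♞│6
5│· · · ♘ ♟ · · ·│5
4│· · · · · · · ♙│4
3│· · · · · ♙ · ·│3
2│♙ ♙ ♙ ♙ ♙ ♙ · ·│2
1│♖ · ♗ ♕ ♔ ♗ · ♖│1
  ─────────────────
  a b c d e f g h

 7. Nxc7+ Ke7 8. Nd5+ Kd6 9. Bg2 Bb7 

  a b c d e f g h
  ─────────────────
8│♜ · · ♛ · ♝ · ♜│8
7│♟ ♝ · ♟ · ♟ ♟ ♟│7
6│· ♟ · ♚ · · · ♞│6
5│· · · ♘ ♟ · · ·│5
4│· · · · · · · ♙│4
3│· · · · · ♙ · ·│3
2│♙ ♙ ♙ ♙ ♙ ♙ ♗ ·│2
1│♖ · ♗ ♕ ♔ · · ♖│1
  ─────────────────
  a b c d e f g h

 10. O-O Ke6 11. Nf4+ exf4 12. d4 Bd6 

  a b c d e f g h
  ─────────────────
8│♜ · · ♛ · · · ♜│8
7│♟ ♝ · ♟ · ♟ ♟ ♟│7
6│· ♟ · ♝ ♚ · · ♞│6
5│· · · · · · · ·│5
4│· · · ♙ · ♟ · ♙│4
3│· · · · · ♙ · ·│3
2│♙ ♙ ♙ · ♙ ♙ ♗ ·│2
1│♖ · ♗ ♕ · ♖ ♔ ·│1
  ─────────────────
  a b c d e f g h

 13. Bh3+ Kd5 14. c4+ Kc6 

  a b c d e f g h
  ─────────────────
8│♜ · · ♛ · · · ♜│8
7│♟ ♝ · ♟ · ♟ ♟ ♟│7
6│· ♟ ♚ ♝ · · · ♞│6
5│· · · · · · · ·│5
4│· · ♙ ♙ · ♟ · ♙│4
3│· · · · · ♙ · ♗│3
2│♙ ♙ · · ♙ ♙ · ·│2
1│♖ · ♗ ♕ · ♖ ♔ ·│1
  ─────────────────
  a b c d e f g h


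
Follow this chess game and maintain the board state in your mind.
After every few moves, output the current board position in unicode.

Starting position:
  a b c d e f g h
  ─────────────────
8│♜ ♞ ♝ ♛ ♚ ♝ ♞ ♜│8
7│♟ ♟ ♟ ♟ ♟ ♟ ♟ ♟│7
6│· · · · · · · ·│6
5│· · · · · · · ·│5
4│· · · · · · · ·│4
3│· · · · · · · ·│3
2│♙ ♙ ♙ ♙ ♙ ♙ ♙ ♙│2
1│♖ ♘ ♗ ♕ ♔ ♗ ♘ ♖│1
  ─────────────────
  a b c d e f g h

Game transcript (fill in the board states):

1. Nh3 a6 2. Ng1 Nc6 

  a b c d e f g h
  ─────────────────
8│♜ · ♝ ♛ ♚ ♝ ♞ ♜│8
7│· ♟ ♟ ♟ ♟ ♟ ♟ ♟│7
6│♟ · ♞ · · · · ·│6
5│· · · · · · · ·│5
4│· · · · · · · ·│4
3│· · · · · · · ·│3
2│♙ ♙ ♙ ♙ ♙ ♙ ♙ ♙│2
1│♖ ♘ ♗ ♕ ♔ ♗ ♘ ♖│1
  ─────────────────
  a b c d e f g h

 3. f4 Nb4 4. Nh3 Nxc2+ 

  a b c d e f g h
  ─────────────────
8│♜ · ♝ ♛ ♚ ♝ ♞ ♜│8
7│· ♟ ♟ ♟ ♟ ♟ ♟ ♟│7
6│♟ · · · · · · ·│6
5│· · · · · · · ·│5
4│· · · · · ♙ · ·│4
3│· · · · · · · ♘│3
2│♙ ♙ ♞ ♙ ♙ · ♙ ♙│2
1│♖ ♘ ♗ ♕ ♔ ♗ · ♖│1
  ─────────────────
  a b c d e f g h

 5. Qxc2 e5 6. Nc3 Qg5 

  a b c d e f g h
  ─────────────────
8│♜ · ♝ · ♚ ♝ ♞ ♜│8
7│· ♟ ♟ ♟ · ♟ ♟ ♟│7
6│♟ · · · · · · ·│6
5│· · · · ♟ · ♛ ·│5
4│· · · · · ♙ · ·│4
3│· · ♘ · · · · ♘│3
2│♙ ♙ ♕ ♙ ♙ · ♙ ♙│2
1│♖ · ♗ · ♔ ♗ · ♖│1
  ─────────────────
  a b c d e f g h



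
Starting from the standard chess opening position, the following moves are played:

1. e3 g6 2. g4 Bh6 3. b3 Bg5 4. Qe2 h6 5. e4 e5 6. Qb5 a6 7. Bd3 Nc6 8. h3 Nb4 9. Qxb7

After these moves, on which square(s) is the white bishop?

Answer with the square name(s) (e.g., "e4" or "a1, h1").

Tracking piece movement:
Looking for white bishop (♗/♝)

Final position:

  a b c d e f g h
  ─────────────────
8│♜ · ♝ ♛ ♚ · ♞ ♜│8
7│· ♕ ♟ ♟ · ♟ · ·│7
6│♟ · · · · · ♟ ♟│6
5│· · · · ♟ · ♝ ·│5
4│· ♞ · · ♙ · ♙ ·│4
3│· ♙ · ♗ · · · ♙│3
2│♙ · ♙ ♙ · ♙ · ·│2
1│♖ ♘ ♗ · ♔ · ♘ ♖│1
  ─────────────────
  a b c d e f g h


c1, d3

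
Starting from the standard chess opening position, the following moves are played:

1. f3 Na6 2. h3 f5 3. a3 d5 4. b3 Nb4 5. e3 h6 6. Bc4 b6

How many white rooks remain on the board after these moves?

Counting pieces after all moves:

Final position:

  a b c d e f g h
  ─────────────────
8│♜ · ♝ ♛ ♚ ♝ ♞ ♜│8
7│♟ · ♟ · ♟ · ♟ ·│7
6│· ♟ · · · · · ♟│6
5│· · · ♟ · ♟ · ·│5
4│· ♞ ♗ · · · · ·│4
3│♙ ♙ · · ♙ ♙ · ♙│3
2│· · ♙ ♙ · · ♙ ·│2
1│♖ ♘ ♗ ♕ ♔ · ♘ ♖│1
  ─────────────────
  a b c d e f g h


2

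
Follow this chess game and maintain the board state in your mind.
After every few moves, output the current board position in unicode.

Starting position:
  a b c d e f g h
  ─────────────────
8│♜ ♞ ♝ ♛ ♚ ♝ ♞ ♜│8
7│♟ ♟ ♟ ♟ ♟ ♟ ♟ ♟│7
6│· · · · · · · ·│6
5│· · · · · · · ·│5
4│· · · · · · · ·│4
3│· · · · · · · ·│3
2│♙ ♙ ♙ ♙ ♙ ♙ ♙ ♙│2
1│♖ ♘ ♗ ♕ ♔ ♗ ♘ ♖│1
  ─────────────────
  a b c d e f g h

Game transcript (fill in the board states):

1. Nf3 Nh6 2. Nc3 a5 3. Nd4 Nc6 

  a b c d e f g h
  ─────────────────
8│♜ · ♝ ♛ ♚ ♝ · ♜│8
7│· ♟ ♟ ♟ ♟ ♟ ♟ ♟│7
6│· · ♞ · · · · ♞│6
5│♟ · · · · · · ·│5
4│· · · ♘ · · · ·│4
3│· · ♘ · · · · ·│3
2│♙ ♙ ♙ ♙ ♙ ♙ ♙ ♙│2
1│♖ · ♗ ♕ ♔ ♗ · ♖│1
  ─────────────────
  a b c d e f g h

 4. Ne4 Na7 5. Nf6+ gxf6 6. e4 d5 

  a b c d e f g h
  ─────────────────
8│♜ · ♝ ♛ ♚ ♝ · ♜│8
7│♞ ♟ ♟ · ♟ ♟ · ♟│7
6│· · · · · ♟ · ♞│6
5│♟ · · ♟ · · · ·│5
4│· · · ♘ ♙ · · ·│4
3│· · · · · · · ·│3
2│♙ ♙ ♙ ♙ · ♙ ♙ ♙│2
1│♖ · ♗ ♕ ♔ ♗ · ♖│1
  ─────────────────
  a b c d e f g h

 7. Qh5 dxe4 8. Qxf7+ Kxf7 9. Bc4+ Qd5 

  a b c d e f g h
  ─────────────────
8│♜ · ♝ · · ♝ · ♜│8
7│♞ ♟ ♟ · ♟ ♚ · ♟│7
6│· · · · · ♟ · ♞│6
5│♟ · · ♛ · · · ·│5
4│· · ♗ ♘ ♟ · · ·│4
3│· · · · · · · ·│3
2│♙ ♙ ♙ ♙ · ♙ ♙ ♙│2
1│♖ · ♗ · ♔ · · ♖│1
  ─────────────────
  a b c d e f g h

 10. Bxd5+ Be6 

  a b c d e f g h
  ─────────────────
8│♜ · · · · ♝ · ♜│8
7│♞ ♟ ♟ · ♟ ♚ · ♟│7
6│· · · · ♝ ♟ · ♞│6
5│♟ · · ♗ · · · ·│5
4│· · · ♘ ♟ · · ·│4
3│· · · · · · · ·│3
2│♙ ♙ ♙ ♙ · ♙ ♙ ♙│2
1│♖ · ♗ · ♔ · · ♖│1
  ─────────────────
  a b c d e f g h


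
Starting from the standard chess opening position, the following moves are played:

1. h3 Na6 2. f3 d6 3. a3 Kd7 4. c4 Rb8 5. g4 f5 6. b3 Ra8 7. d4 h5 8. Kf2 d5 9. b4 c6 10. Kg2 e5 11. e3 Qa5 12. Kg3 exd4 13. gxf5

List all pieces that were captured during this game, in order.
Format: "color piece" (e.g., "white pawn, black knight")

Tracking captures:
  exd4: captured white pawn
  gxf5: captured black pawn

white pawn, black pawn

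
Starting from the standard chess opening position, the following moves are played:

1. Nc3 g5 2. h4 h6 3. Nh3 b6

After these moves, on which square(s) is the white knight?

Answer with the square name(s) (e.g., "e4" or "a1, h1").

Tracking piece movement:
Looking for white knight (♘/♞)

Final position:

  a b c d e f g h
  ─────────────────
8│♜ ♞ ♝ ♛ ♚ ♝ ♞ ♜│8
7│♟ · ♟ ♟ ♟ ♟ · ·│7
6│· ♟ · · · · · ♟│6
5│· · · · · · ♟ ·│5
4│· · · · · · · ♙│4
3│· · ♘ · · · · ♘│3
2│♙ ♙ ♙ ♙ ♙ ♙ ♙ ·│2
1│♖ · ♗ ♕ ♔ ♗ · ♖│1
  ─────────────────
  a b c d e f g h


c3, h3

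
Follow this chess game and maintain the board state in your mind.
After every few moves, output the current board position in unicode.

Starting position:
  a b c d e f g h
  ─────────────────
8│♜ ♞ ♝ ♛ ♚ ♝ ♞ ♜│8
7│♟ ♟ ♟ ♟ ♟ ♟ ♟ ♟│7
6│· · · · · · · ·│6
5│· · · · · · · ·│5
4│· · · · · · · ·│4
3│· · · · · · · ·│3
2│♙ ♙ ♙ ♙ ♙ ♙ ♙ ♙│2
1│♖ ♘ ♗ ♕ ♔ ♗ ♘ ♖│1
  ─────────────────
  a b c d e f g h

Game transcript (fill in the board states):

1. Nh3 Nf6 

  a b c d e f g h
  ─────────────────
8│♜ ♞ ♝ ♛ ♚ ♝ · ♜│8
7│♟ ♟ ♟ ♟ ♟ ♟ ♟ ♟│7
6│· · · · · ♞ · ·│6
5│· · · · · · · ·│5
4│· · · · · · · ·│4
3│· · · · · · · ♘│3
2│♙ ♙ ♙ ♙ ♙ ♙ ♙ ♙│2
1│♖ ♘ ♗ ♕ ♔ ♗ · ♖│1
  ─────────────────
  a b c d e f g h

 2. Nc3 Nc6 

  a b c d e f g h
  ─────────────────
8│♜ · ♝ ♛ ♚ ♝ · ♜│8
7│♟ ♟ ♟ ♟ ♟ ♟ ♟ ♟│7
6│· · ♞ · · ♞ · ·│6
5│· · · · · · · ·│5
4│· · · · · · · ·│4
3│· · ♘ · · · · ♘│3
2│♙ ♙ ♙ ♙ ♙ ♙ ♙ ♙│2
1│♖ · ♗ ♕ ♔ ♗ · ♖│1
  ─────────────────
  a b c d e f g h

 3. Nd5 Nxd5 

  a b c d e f g h
  ─────────────────
8│♜ · ♝ ♛ ♚ ♝ · ♜│8
7│♟ ♟ ♟ ♟ ♟ ♟ ♟ ♟│7
6│· · ♞ · · · · ·│6
5│· · · ♞ · · · ·│5
4│· · · · · · · ·│4
3│· · · · · · · ♘│3
2│♙ ♙ ♙ ♙ ♙ ♙ ♙ ♙│2
1│♖ · ♗ ♕ ♔ ♗ · ♖│1
  ─────────────────
  a b c d e f g h



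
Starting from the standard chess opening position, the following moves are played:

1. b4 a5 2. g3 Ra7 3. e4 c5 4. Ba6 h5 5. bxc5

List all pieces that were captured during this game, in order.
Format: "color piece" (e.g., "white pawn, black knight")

Tracking captures:
  bxc5: captured black pawn

black pawn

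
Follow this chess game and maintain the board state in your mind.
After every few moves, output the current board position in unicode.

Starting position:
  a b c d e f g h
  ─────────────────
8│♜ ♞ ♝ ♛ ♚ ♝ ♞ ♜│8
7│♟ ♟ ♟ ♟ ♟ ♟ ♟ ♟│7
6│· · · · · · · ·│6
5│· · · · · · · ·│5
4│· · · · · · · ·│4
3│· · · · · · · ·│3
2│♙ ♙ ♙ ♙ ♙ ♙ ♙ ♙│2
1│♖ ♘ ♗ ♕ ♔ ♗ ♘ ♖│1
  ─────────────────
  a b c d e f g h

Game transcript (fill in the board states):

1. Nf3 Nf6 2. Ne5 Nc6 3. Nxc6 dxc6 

  a b c d e f g h
  ─────────────────
8│♜ · ♝ ♛ ♚ ♝ · ♜│8
7│♟ ♟ ♟ · ♟ ♟ ♟ ♟│7
6│· · ♟ · · ♞ · ·│6
5│· · · · · · · ·│5
4│· · · · · · · ·│4
3│· · · · · · · ·│3
2│♙ ♙ ♙ ♙ ♙ ♙ ♙ ♙│2
1│♖ ♘ ♗ ♕ ♔ ♗ · ♖│1
  ─────────────────
  a b c d e f g h

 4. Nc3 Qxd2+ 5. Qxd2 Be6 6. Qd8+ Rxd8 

  a b c d e f g h
  ─────────────────
8│· · · ♜ ♚ ♝ · ♜│8
7│♟ ♟ ♟ · ♟ ♟ ♟ ♟│7
6│· · ♟ · ♝ ♞ · ·│6
5│· · · · · · · ·│5
4│· · · · · · · ·│4
3│· · ♘ · · · · ·│3
2│♙ ♙ ♙ · ♙ ♙ ♙ ♙│2
1│♖ · ♗ · ♔ ♗ · ♖│1
  ─────────────────
  a b c d e f g h

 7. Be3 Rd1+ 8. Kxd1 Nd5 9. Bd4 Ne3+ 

  a b c d e f g h
  ─────────────────
8│· · · · ♚ ♝ · ♜│8
7│♟ ♟ ♟ · ♟ ♟ ♟ ♟│7
6│· · ♟ · ♝ · · ·│6
5│· · · · · · · ·│5
4│· · · ♗ · · · ·│4
3│· · ♘ · ♞ · · ·│3
2│♙ ♙ ♙ · ♙ ♙ ♙ ♙│2
1│♖ · · ♔ · ♗ · ♖│1
  ─────────────────
  a b c d e f g h

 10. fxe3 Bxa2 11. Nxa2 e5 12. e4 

  a b c d e f g h
  ─────────────────
8│· · · · ♚ ♝ · ♜│8
7│♟ ♟ ♟ · · ♟ ♟ ♟│7
6│· · ♟ · · · · ·│6
5│· · · · ♟ · · ·│5
4│· · · ♗ ♙ · · ·│4
3│· · · · · · · ·│3
2│♘ ♙ ♙ · ♙ · ♙ ♙│2
1│♖ · · ♔ · ♗ · ♖│1
  ─────────────────
  a b c d e f g h


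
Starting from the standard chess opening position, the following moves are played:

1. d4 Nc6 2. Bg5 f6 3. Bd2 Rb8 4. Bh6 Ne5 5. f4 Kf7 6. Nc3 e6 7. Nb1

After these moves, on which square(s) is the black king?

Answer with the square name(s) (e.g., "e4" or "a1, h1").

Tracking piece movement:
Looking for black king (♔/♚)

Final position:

  a b c d e f g h
  ─────────────────
8│· ♜ ♝ ♛ · ♝ ♞ ♜│8
7│♟ ♟ ♟ ♟ · ♚ ♟ ♟│7
6│· · · · ♟ ♟ · ♗│6
5│· · · · ♞ · · ·│5
4│· · · ♙ · ♙ · ·│4
3│· · · · · · · ·│3
2│♙ ♙ ♙ · ♙ · ♙ ♙│2
1│♖ ♘ · ♕ ♔ ♗ ♘ ♖│1
  ─────────────────
  a b c d e f g h


f7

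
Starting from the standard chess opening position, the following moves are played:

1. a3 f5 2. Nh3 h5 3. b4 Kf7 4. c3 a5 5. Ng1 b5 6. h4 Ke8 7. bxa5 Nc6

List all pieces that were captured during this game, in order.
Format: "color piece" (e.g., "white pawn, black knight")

Tracking captures:
  bxa5: captured black pawn

black pawn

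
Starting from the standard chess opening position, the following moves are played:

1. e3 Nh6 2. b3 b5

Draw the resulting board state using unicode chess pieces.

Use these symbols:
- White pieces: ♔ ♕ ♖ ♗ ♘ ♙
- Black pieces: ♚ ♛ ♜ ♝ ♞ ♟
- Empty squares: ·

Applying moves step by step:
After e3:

♜ ♞ ♝ ♛ ♚ ♝ ♞ ♜
♟ ♟ ♟ ♟ ♟ ♟ ♟ ♟
· · · · · · · ·
· · · · · · · ·
· · · · · · · ·
· · · · ♙ · · ·
♙ ♙ ♙ ♙ · ♙ ♙ ♙
♖ ♘ ♗ ♕ ♔ ♗ ♘ ♖


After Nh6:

♜ ♞ ♝ ♛ ♚ ♝ · ♜
♟ ♟ ♟ ♟ ♟ ♟ ♟ ♟
· · · · · · · ♞
· · · · · · · ·
· · · · · · · ·
· · · · ♙ · · ·
♙ ♙ ♙ ♙ · ♙ ♙ ♙
♖ ♘ ♗ ♕ ♔ ♗ ♘ ♖


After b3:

♜ ♞ ♝ ♛ ♚ ♝ · ♜
♟ ♟ ♟ ♟ ♟ ♟ ♟ ♟
· · · · · · · ♞
· · · · · · · ·
· · · · · · · ·
· ♙ · · ♙ · · ·
♙ · ♙ ♙ · ♙ ♙ ♙
♖ ♘ ♗ ♕ ♔ ♗ ♘ ♖


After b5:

♜ ♞ ♝ ♛ ♚ ♝ · ♜
♟ · ♟ ♟ ♟ ♟ ♟ ♟
· · · · · · · ♞
· ♟ · · · · · ·
· · · · · · · ·
· ♙ · · ♙ · · ·
♙ · ♙ ♙ · ♙ ♙ ♙
♖ ♘ ♗ ♕ ♔ ♗ ♘ ♖



  a b c d e f g h
  ─────────────────
8│♜ ♞ ♝ ♛ ♚ ♝ · ♜│8
7│♟ · ♟ ♟ ♟ ♟ ♟ ♟│7
6│· · · · · · · ♞│6
5│· ♟ · · · · · ·│5
4│· · · · · · · ·│4
3│· ♙ · · ♙ · · ·│3
2│♙ · ♙ ♙ · ♙ ♙ ♙│2
1│♖ ♘ ♗ ♕ ♔ ♗ ♘ ♖│1
  ─────────────────
  a b c d e f g h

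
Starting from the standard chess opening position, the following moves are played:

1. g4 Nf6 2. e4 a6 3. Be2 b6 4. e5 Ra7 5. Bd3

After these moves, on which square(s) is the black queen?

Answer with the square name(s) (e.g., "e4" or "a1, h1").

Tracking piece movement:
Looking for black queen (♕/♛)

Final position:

  a b c d e f g h
  ─────────────────
8│· ♞ ♝ ♛ ♚ ♝ · ♜│8
7│♜ · ♟ ♟ ♟ ♟ ♟ ♟│7
6│♟ ♟ · · · ♞ · ·│6
5│· · · · ♙ · · ·│5
4│· · · · · · ♙ ·│4
3│· · · ♗ · · · ·│3
2│♙ ♙ ♙ ♙ · ♙ · ♙│2
1│♖ ♘ ♗ ♕ ♔ · ♘ ♖│1
  ─────────────────
  a b c d e f g h


d8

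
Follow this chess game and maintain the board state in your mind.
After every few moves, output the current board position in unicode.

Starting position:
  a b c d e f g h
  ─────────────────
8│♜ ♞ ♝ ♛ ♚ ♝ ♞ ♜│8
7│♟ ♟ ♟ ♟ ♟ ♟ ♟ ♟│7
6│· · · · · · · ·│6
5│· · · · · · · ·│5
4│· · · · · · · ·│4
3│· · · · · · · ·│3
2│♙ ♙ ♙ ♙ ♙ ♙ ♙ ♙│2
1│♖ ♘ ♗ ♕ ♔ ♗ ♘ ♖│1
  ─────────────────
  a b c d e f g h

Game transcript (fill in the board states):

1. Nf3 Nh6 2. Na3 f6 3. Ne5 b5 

  a b c d e f g h
  ─────────────────
8│♜ ♞ ♝ ♛ ♚ ♝ · ♜│8
7│♟ · ♟ ♟ ♟ · ♟ ♟│7
6│· · · · · ♟ · ♞│6
5│· ♟ · · ♘ · · ·│5
4│· · · · · · · ·│4
3│♘ · · · · · · ·│3
2│♙ ♙ ♙ ♙ ♙ ♙ ♙ ♙│2
1│♖ · ♗ ♕ ♔ ♗ · ♖│1
  ─────────────────
  a b c d e f g h

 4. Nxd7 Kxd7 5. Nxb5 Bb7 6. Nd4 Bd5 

  a b c d e f g h
  ─────────────────
8│♜ ♞ · ♛ · ♝ · ♜│8
7│♟ · ♟ ♚ ♟ · ♟ ♟│7
6│· · · · · ♟ · ♞│6
5│· · · ♝ · · · ·│5
4│· · · ♘ · · · ·│4
3│· · · · · · · ·│3
2│♙ ♙ ♙ ♙ ♙ ♙ ♙ ♙│2
1│♖ · ♗ ♕ ♔ ♗ · ♖│1
  ─────────────────
  a b c d e f g h

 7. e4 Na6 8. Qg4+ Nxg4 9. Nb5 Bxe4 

  a b c d e f g h
  ─────────────────
8│♜ · · ♛ · ♝ · ♜│8
7│♟ · ♟ ♚ ♟ · ♟ ♟│7
6│♞ · · · · ♟ · ·│6
5│· ♘ · · · · · ·│5
4│· · · · ♝ · ♞ ·│4
3│· · · · · · · ·│3
2│♙ ♙ ♙ ♙ · ♙ ♙ ♙│2
1│♖ · ♗ · ♔ ♗ · ♖│1
  ─────────────────
  a b c d e f g h

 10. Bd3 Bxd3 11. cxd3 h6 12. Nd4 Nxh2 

  a b c d e f g h
  ─────────────────
8│♜ · · ♛ · ♝ · ♜│8
7│♟ · ♟ ♚ ♟ · ♟ ·│7
6│♞ · · · · ♟ · ♟│6
5│· · · · · · · ·│5
4│· · · ♘ · · · ·│4
3│· · · ♙ · · · ·│3
2│♙ ♙ · ♙ · ♙ ♙ ♞│2
1│♖ · ♗ · ♔ · · ♖│1
  ─────────────────
  a b c d e f g h

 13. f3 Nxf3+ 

  a b c d e f g h
  ─────────────────
8│♜ · · ♛ · ♝ · ♜│8
7│♟ · ♟ ♚ ♟ · ♟ ·│7
6│♞ · · · · ♟ · ♟│6
5│· · · · · · · ·│5
4│· · · ♘ · · · ·│4
3│· · · ♙ · ♞ · ·│3
2│♙ ♙ · ♙ · · ♙ ·│2
1│♖ · ♗ · ♔ · · ♖│1
  ─────────────────
  a b c d e f g h


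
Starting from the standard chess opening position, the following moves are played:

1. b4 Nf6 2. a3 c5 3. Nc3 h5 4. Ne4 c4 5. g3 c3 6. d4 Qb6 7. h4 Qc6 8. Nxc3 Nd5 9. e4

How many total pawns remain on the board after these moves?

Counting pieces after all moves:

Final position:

  a b c d e f g h
  ─────────────────
8│♜ ♞ ♝ · ♚ ♝ · ♜│8
7│♟ ♟ · ♟ ♟ ♟ ♟ ·│7
6│· · ♛ · · · · ·│6
5│· · · ♞ · · · ♟│5
4│· ♙ · ♙ ♙ · · ♙│4
3│♙ · ♘ · · · ♙ ·│3
2│· · ♙ · · ♙ · ·│2
1│♖ · ♗ ♕ ♔ ♗ ♘ ♖│1
  ─────────────────
  a b c d e f g h


15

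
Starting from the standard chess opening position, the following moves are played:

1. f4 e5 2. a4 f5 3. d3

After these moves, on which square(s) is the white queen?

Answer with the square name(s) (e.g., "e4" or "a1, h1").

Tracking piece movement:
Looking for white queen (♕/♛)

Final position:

  a b c d e f g h
  ─────────────────
8│♜ ♞ ♝ ♛ ♚ ♝ ♞ ♜│8
7│♟ ♟ ♟ ♟ · · ♟ ♟│7
6│· · · · · · · ·│6
5│· · · · ♟ ♟ · ·│5
4│♙ · · · · ♙ · ·│4
3│· · · ♙ · · · ·│3
2│· ♙ ♙ · ♙ · ♙ ♙│2
1│♖ ♘ ♗ ♕ ♔ ♗ ♘ ♖│1
  ─────────────────
  a b c d e f g h


d1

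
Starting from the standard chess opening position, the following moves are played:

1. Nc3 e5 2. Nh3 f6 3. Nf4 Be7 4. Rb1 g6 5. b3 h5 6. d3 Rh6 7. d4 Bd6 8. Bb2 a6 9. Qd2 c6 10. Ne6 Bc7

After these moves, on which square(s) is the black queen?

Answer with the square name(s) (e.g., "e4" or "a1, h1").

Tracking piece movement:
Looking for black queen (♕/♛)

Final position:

  a b c d e f g h
  ─────────────────
8│♜ ♞ ♝ ♛ ♚ · ♞ ·│8
7│· ♟ ♝ ♟ · · · ·│7
6│♟ · ♟ · ♘ ♟ ♟ ♜│6
5│· · · · ♟ · · ♟│5
4│· · · ♙ · · · ·│4
3│· ♙ ♘ · · · · ·│3
2│♙ ♗ ♙ ♕ ♙ ♙ ♙ ♙│2
1│· ♖ · · ♔ ♗ · ♖│1
  ─────────────────
  a b c d e f g h


d8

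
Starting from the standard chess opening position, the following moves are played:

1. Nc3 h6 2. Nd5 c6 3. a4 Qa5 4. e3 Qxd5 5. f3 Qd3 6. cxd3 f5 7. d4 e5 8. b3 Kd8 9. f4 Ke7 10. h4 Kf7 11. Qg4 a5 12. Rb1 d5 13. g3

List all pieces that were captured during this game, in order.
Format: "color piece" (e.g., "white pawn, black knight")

Tracking captures:
  Qxd5: captured white knight
  cxd3: captured black queen

white knight, black queen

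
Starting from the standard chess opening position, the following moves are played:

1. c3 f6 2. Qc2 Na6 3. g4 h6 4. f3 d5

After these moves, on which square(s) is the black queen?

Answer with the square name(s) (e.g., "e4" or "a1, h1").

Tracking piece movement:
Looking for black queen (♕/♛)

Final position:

  a b c d e f g h
  ─────────────────
8│♜ · ♝ ♛ ♚ ♝ ♞ ♜│8
7│♟ ♟ ♟ · ♟ · ♟ ·│7
6│♞ · · · · ♟ · ♟│6
5│· · · ♟ · · · ·│5
4│· · · · · · ♙ ·│4
3│· · ♙ · · ♙ · ·│3
2│♙ ♙ ♕ ♙ ♙ · · ♙│2
1│♖ ♘ ♗ · ♔ ♗ ♘ ♖│1
  ─────────────────
  a b c d e f g h


d8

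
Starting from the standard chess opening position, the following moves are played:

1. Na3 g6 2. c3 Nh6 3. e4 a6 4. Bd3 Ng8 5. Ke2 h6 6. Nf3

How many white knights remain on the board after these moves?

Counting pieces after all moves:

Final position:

  a b c d e f g h
  ─────────────────
8│♜ ♞ ♝ ♛ ♚ ♝ ♞ ♜│8
7│· ♟ ♟ ♟ ♟ ♟ · ·│7
6│♟ · · · · · ♟ ♟│6
5│· · · · · · · ·│5
4│· · · · ♙ · · ·│4
3│♘ · ♙ ♗ · ♘ · ·│3
2│♙ ♙ · ♙ ♔ ♙ ♙ ♙│2
1│♖ · ♗ ♕ · · · ♖│1
  ─────────────────
  a b c d e f g h


2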